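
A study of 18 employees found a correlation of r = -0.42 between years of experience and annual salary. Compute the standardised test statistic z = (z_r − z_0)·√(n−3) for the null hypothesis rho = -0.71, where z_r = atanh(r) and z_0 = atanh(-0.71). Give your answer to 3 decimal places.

1.702

Fisher z: atanh(-0.42) = -0.447692, atanh(-0.71) = -0.887184
z = (z_r − z_0)·√(n−3) = (-0.447692 − (-0.887184))·√15 = 0.439492 · 3.872983 = 1.702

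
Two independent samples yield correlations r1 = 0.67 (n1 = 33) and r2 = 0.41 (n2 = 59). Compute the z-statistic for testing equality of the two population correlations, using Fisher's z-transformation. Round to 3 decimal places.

1.658

Fisher z-transforms: z1 = atanh(0.67) = 0.810743, z2 = atanh(0.41) = 0.435611; difference d = 0.375132
Var(d) = 1/30 + 1/56 = 0.0333333 + 0.0178571 = 0.0511904
z = d/√Var(d) = 0.375132 / √0.0511904 = 0.375132 / 0.226253 = 1.658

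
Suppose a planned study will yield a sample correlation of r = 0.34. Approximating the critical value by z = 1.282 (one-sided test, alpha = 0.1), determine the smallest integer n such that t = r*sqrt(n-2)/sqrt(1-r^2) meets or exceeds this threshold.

Need r·√(n−2)/√(1−r²) ≥ 1.282
√(n−2) ≥ 1.282·√(1−0.1156) / 0.34 = 1.282·0.940425 / 0.34 = 3.5460
n−2 ≥ 12.5741  ⇒  n ≥ 14.5741
Smallest integer n = 15

15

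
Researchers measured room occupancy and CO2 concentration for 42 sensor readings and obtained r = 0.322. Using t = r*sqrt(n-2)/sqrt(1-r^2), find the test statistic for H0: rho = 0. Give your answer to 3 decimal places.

2.151

1 − r² = 1 − 0.103684 = 0.896316;  √(1−r²) = 0.946740
√(n−2) = √40 = 6.324555
t = r·√(n−2)/√(1−r²) = 0.322 · 6.324555 / 0.946740 = 2.151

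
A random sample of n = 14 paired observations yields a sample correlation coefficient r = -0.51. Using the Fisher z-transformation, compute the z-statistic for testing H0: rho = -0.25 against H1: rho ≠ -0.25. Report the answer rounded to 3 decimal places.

z_r = atanh(-0.51) = -0.562730,  z_0 = atanh(-0.25) = -0.255413
SE = 1/√(n−3) = 1/√11 = 0.301511
z = (z_r − z_0)/SE = (-0.562730 − (-0.255413)) / 0.301511 = -0.307317 / 0.301511 = -1.019

-1.019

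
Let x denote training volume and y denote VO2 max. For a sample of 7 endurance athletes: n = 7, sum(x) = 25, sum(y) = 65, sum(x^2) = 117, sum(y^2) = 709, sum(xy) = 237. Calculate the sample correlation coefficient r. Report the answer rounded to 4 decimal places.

Numerator: nΣxy − (Σx)(Σy) = 7·237 − (25)(65) = 34
Denominator: √[(nΣx²−(Σx)²)(nΣy²−(Σy)²)]
  nΣx²−(Σx)² = 7·117 − 625 = 194;  nΣy²−(Σy)² = 7·709 − 4225 = 738
  √(194·738) = √143172 = 378.3808
r = 34 / 378.3808 = 0.0899

0.0899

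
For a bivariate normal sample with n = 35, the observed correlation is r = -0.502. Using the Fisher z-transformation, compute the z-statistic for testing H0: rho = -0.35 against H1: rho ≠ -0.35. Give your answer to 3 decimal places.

-1.055

Fisher z: atanh(-0.502) = -0.551976, atanh(-0.35) = -0.365444
z = (z_r − z_0)·√(n−3) = (-0.551976 − (-0.365444))·√32 = -0.186532 · 5.656854 = -1.055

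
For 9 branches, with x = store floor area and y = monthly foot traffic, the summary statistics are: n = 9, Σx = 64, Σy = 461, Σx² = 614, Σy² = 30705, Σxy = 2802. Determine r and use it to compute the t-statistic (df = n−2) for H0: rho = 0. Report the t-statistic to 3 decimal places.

Numerator: nΣxy − (Σx)(Σy) = 9·2802 − (64)(461) = -4286
Denominator: √[(nΣx²−(Σx)²)(nΣy²−(Σy)²)]
  nΣx²−(Σx)² = 9·614 − 4096 = 1430;  nΣy²−(Σy)² = 9·30705 − 212521 = 63824
  √(1430·63824) = √91268320 = 9553.4455
r = -4286 / 9553.4455 = -0.4486
t = r·√(n−2)/√(1−r²) = -0.4486·√7 / √(1−0.201242) = -1.186884 / 0.893733 = -1.328

-1.328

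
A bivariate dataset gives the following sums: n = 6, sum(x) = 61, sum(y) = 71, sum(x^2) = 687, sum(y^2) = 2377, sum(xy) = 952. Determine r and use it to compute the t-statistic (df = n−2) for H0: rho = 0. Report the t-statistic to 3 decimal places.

2.064

S_xy = nΣxy − ΣxΣy = 6·952 − 61·71 = 5712 − 4331 = 1381
S_xx = nΣx² − (Σx)² = 6·687 − 61² = 4122 − 3721 = 401
S_yy = nΣy² − (Σy)² = 6·2377 − 71² = 14262 − 5041 = 9221
r = S_xy / √(S_xx·S_yy) = 1381 / √(401·9221) = 1381 / √3697621 = 1381 / 1922.9199 = 0.7182
t = r·√(n−2)/√(1−r²) = 0.7182·√4 / √(1−0.515811) = 1.436400 / 0.695837 = 2.064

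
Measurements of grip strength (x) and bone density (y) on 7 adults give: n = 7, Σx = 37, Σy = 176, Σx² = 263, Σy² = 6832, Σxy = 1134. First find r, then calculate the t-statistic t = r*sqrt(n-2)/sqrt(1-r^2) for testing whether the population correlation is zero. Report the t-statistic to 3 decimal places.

S_xy = nΣxy − ΣxΣy = 7·1134 − 37·176 = 7938 − 6512 = 1426
S_xx = nΣx² − (Σx)² = 7·263 − 37² = 1841 − 1369 = 472
S_yy = nΣy² − (Σy)² = 7·6832 − 176² = 47824 − 30976 = 16848
r = S_xy / √(S_xx·S_yy) = 1426 / √(472·16848) = 1426 / √7952256 = 1426 / 2819.9745 = 0.5057
t = r·√(n−2)/√(1−r²) = 0.5057·√5 / √(1−0.255732) = 1.130780 / 0.862710 = 1.311

1.311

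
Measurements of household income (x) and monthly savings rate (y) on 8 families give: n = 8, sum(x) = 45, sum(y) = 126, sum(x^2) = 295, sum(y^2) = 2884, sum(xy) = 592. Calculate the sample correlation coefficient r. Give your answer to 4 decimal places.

-0.6016

S_xy = nΣxy − ΣxΣy = 8·592 − 45·126 = 4736 − 5670 = -934
S_xx = nΣx² − (Σx)² = 8·295 − 45² = 2360 − 2025 = 335
S_yy = nΣy² − (Σy)² = 8·2884 − 126² = 23072 − 15876 = 7196
r = S_xy / √(S_xx·S_yy) = -934 / √(335·7196) = -934 / √2410660 = -934 / 1552.6300 = -0.6016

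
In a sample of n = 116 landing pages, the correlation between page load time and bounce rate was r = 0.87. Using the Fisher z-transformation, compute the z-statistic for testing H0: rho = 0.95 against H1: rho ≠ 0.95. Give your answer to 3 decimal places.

-5.301

Fisher z: atanh(0.87) = 1.333080, atanh(0.95) = 1.831781
z = (z_r − z_0)·√(n−3) = (1.333080 − 1.831781)·√113 = -0.498701 · 10.630146 = -5.301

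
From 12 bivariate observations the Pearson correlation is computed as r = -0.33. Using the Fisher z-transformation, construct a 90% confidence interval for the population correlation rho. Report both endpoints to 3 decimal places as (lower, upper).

(-0.712, 0.203)

z_r = atanh(-0.33) = -0.342828;  SE = 1/√(n−3) = 1/√9 = 0.333333
z-limits: -0.342828 ± 1.645·0.333333 = -0.342828 ± 0.548333 = [-0.891161, 0.205505]
ρ-limits: (tanh -0.891161, tanh 0.205505) = (-0.712, 0.203)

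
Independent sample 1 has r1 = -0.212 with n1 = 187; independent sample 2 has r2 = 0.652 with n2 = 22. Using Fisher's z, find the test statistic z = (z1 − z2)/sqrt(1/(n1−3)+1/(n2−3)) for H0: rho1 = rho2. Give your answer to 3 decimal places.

Fisher z-transforms: z1 = atanh(-0.212) = -0.215265, z2 = atanh(0.652) = 0.778770; difference d = -0.994035
Var(d) = 1/184 + 1/19 = 0.0054348 + 0.0526316 = 0.0580664
z = d/√Var(d) = -0.994035 / √0.0580664 = -0.994035 / 0.240970 = -4.125

-4.125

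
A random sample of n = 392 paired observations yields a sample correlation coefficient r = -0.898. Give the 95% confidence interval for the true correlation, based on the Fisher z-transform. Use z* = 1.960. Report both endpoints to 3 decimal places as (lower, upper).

Fisher z: z_r = atanh(r) = ½·ln((1+(-0.898))/(1−(-0.898))) = -1.461792
SE(z) = 1/√(n−3) = 1/√389 = 0.050702
95% ⇒ z* = 1.960; margin = 1.960·0.050702 = 0.099376
CI on z-scale: (-1.561168, -1.362416)
Back-transform: tanh(-1.561168) = -0.915609, tanh(-1.362416) = -0.876952

(-0.916, -0.877)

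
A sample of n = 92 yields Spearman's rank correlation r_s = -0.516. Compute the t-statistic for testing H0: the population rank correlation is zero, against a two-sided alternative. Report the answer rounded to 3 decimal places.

t = r_s·√(n−2) / √(1−r_s²) with r_s = -0.516, n = 92
  = -0.516·√90 / √(1 − 0.266256)
  = -0.516·9.486833 / 0.856589
  = -4.895206 / 0.856589 = -5.715

-5.715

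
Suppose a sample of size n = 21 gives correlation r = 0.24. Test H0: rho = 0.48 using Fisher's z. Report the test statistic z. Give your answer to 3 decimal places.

-1.180

z_r = atanh(0.24) = 0.244774,  z_0 = atanh(0.48) = 0.522984
SE = 1/√(n−3) = 1/√18 = 0.235702
z = (z_r − z_0)/SE = (0.244774 − 0.522984) / 0.235702 = -0.278210 / 0.235702 = -1.180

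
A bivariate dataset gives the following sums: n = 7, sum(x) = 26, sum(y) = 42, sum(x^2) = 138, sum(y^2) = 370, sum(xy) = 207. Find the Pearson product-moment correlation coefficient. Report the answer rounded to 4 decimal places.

0.7294

Numerator: nΣxy − (Σx)(Σy) = 7·207 − (26)(42) = 357
Denominator: √[(nΣx²−(Σx)²)(nΣy²−(Σy)²)]
  nΣx²−(Σx)² = 7·138 − 676 = 290;  nΣy²−(Σy)² = 7·370 − 1764 = 826
  √(290·826) = √239540 = 489.4282
r = 357 / 489.4282 = 0.7294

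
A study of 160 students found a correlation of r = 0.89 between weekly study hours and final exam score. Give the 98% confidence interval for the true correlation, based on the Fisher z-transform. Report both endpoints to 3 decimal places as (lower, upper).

z_r = atanh(0.89) = 1.421926;  SE = 1/√(n−3) = 1/√157 = 0.079809
z-limits: 1.421926 ± 2.326·0.079809 = 1.421926 ± 0.185636 = [1.236290, 1.607562]
ρ-limits: (tanh 1.236290, tanh 1.607562) = (0.844, 0.923)

(0.844, 0.923)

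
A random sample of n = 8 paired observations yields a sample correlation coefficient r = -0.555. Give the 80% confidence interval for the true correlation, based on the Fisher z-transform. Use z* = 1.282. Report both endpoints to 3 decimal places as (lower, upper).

z_r = atanh(-0.555) = -0.625578;  SE = 1/√(n−3) = 1/√5 = 0.447214
z-limits: -0.625578 ± 1.282·0.447214 = -0.625578 ± 0.573328 = [-1.198906, -0.052250]
ρ-limits: (tanh -1.198906, tanh -0.052250) = (-0.833, -0.052)

(-0.833, -0.052)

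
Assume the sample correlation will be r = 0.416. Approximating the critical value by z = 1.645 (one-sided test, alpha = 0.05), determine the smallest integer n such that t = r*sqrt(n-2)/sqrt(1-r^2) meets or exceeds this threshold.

r√(n−2)/√(1−r²) ≥ 1.645  ⇔  n−2 ≥ (1.645)²·(1−r²)/r²
(1−r²)/r² = (1−0.173056)/0.173056 = 4.7785
n ≥ 2 + 2.706025·4.7785 = 2 + 12.9307 = 14.9307
⌈14.9307⌉ = 15

15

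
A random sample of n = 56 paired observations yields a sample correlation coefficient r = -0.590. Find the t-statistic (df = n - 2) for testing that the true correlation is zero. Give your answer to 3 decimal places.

t = r·√(n−2) / √(1−r²) with r = -0.590, n = 56
  = -0.590·√54 / √(1 − 0.348100)
  = -0.590·7.348469 / 0.807403
  = -4.335597 / 0.807403 = -5.370

-5.370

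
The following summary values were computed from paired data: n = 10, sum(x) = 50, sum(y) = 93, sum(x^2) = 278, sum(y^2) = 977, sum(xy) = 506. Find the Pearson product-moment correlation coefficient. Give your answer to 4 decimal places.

0.7318

Numerator: nΣxy − (Σx)(Σy) = 10·506 − (50)(93) = 410
Denominator: √[(nΣx²−(Σx)²)(nΣy²−(Σy)²)]
  nΣx²−(Σx)² = 10·278 − 2500 = 280;  nΣy²−(Σy)² = 10·977 − 8649 = 1121
  √(280·1121) = √313880 = 560.2499
r = 410 / 560.2499 = 0.7318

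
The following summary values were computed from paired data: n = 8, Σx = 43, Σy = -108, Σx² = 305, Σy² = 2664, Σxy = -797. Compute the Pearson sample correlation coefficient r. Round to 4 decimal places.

S_xy = nΣxy − ΣxΣy = 8·(-797) − 43·(-108) = -6376 − (-4644) = -1732
S_xx = nΣx² − (Σx)² = 8·305 − 43² = 2440 − 1849 = 591
S_yy = nΣy² − (Σy)² = 8·2664 − (-108)² = 21312 − 11664 = 9648
r = S_xy / √(S_xx·S_yy) = -1732 / √(591·9648) = -1732 / √5701968 = -1732 / 2387.8794 = -0.7253

-0.7253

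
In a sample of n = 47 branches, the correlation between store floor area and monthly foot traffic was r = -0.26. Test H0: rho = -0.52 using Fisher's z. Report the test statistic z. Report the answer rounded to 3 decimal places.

z_r = atanh(-0.26) = -0.266108,  z_0 = atanh(-0.52) = -0.576340
SE = 1/√(n−3) = 1/√44 = 0.150756
z = (z_r − z_0)/SE = (-0.266108 − (-0.576340)) / 0.150756 = 0.310232 / 0.150756 = 2.058

2.058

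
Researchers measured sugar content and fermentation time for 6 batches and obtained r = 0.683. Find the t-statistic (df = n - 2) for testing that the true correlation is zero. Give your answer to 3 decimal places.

1.870

1 − r² = 1 − 0.466489 = 0.533511;  √(1−r²) = 0.730418
√(n−2) = √4 = 2.000000
t = r·√(n−2)/√(1−r²) = 0.683 · 2.000000 / 0.730418 = 1.870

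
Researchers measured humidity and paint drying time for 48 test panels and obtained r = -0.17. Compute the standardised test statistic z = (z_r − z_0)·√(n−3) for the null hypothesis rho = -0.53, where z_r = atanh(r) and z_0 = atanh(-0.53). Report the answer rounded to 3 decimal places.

Fisher z: atanh(-0.17) = -0.171667, atanh(-0.53) = -0.590145
z = (z_r − z_0)·√(n−3) = (-0.171667 − (-0.590145))·√45 = 0.418478 · 6.708204 = 2.807

2.807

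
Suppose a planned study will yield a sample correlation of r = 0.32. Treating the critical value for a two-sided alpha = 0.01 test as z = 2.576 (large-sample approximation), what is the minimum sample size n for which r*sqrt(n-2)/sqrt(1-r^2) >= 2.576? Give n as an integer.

r√(n−2)/√(1−r²) ≥ 2.576  ⇔  n−2 ≥ (2.576)²·(1−r²)/r²
(1−r²)/r² = (1−0.1024)/0.1024 = 8.7656
n ≥ 2 + 6.635776·8.7656 = 2 + 58.1666 = 60.1666
⌈60.1666⌉ = 61

61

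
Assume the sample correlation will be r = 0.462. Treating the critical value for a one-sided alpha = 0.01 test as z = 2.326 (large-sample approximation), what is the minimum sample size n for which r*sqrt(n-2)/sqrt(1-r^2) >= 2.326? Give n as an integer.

22

Need r·√(n−2)/√(1−r²) ≥ 2.326
√(n−2) ≥ 2.326·√(1−0.213444) / 0.462 = 2.326·0.886880 / 0.462 = 4.4651
n−2 ≥ 19.9371  ⇒  n ≥ 21.9371
Smallest integer n = 22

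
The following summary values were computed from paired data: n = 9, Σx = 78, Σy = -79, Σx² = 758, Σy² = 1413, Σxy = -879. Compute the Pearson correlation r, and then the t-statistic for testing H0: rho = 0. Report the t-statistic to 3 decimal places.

S_xy = nΣxy − ΣxΣy = 9·(-879) − 78·(-79) = -7911 − (-6162) = -1749
S_xx = nΣx² − (Σx)² = 9·758 − 78² = 6822 − 6084 = 738
S_yy = nΣy² − (Σy)² = 9·1413 − (-79)² = 12717 − 6241 = 6476
r = S_xy / √(S_xx·S_yy) = -1749 / √(738·6476) = -1749 / √4779288 = -1749 / 2186.1583 = -0.8000
t = r·√(n−2)/√(1−r²) = -0.8000·√7 / √(1−0.640000) = -2.116601 / 0.600000 = -3.528

-3.528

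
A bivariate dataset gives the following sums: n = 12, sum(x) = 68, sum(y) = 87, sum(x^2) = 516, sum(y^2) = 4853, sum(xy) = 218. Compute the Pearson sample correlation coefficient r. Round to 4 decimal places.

Numerator: nΣxy − (Σx)(Σy) = 12·218 − (68)(87) = -3300
Denominator: √[(nΣx²−(Σx)²)(nΣy²−(Σy)²)]
  nΣx²−(Σx)² = 12·516 − 4624 = 1568;  nΣy²−(Σy)² = 12·4853 − 7569 = 50667
  √(1568·50667) = √79445856 = 8913.2405
r = -3300 / 8913.2405 = -0.3702

-0.3702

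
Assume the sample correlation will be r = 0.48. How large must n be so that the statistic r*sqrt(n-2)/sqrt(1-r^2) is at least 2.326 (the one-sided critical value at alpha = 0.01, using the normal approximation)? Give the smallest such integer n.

21

Need r·√(n−2)/√(1−r²) ≥ 2.326
√(n−2) ≥ 2.326·√(1−0.2304) / 0.48 = 2.326·0.877268 / 0.48 = 4.2511
n−2 ≥ 18.0719  ⇒  n ≥ 20.0719
Smallest integer n = 21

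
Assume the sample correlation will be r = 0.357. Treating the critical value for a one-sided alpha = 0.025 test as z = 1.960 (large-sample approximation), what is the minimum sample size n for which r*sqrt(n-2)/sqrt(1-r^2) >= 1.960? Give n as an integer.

29

r√(n−2)/√(1−r²) ≥ 1.960  ⇔  n−2 ≥ (1.960)²·(1−r²)/r²
(1−r²)/r² = (1−0.127449)/0.127449 = 6.8463
n ≥ 2 + 3.8416·6.8463 = 2 + 26.3007 = 28.3007
⌈28.3007⌉ = 29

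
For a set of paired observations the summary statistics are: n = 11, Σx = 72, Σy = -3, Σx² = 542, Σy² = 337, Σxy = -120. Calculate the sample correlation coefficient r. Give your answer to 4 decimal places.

-0.6509

S_xy = nΣxy − ΣxΣy = 11·(-120) − 72·(-3) = -1320 − (-216) = -1104
S_xx = nΣx² − (Σx)² = 11·542 − 72² = 5962 − 5184 = 778
S_yy = nΣy² − (Σy)² = 11·337 − (-3)² = 3707 − 9 = 3698
r = S_xy / √(S_xx·S_yy) = -1104 / √(778·3698) = -1104 / √2877044 = -1104 / 1696.1851 = -0.6509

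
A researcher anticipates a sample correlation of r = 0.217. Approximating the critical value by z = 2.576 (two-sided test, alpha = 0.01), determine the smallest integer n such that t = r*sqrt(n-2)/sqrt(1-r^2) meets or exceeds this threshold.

Need r·√(n−2)/√(1−r²) ≥ 2.576
√(n−2) ≥ 2.576·√(1−0.047089) / 0.217 = 2.576·0.976172 / 0.217 = 11.5881
n−2 ≥ 134.2841  ⇒  n ≥ 136.2841
Smallest integer n = 137

137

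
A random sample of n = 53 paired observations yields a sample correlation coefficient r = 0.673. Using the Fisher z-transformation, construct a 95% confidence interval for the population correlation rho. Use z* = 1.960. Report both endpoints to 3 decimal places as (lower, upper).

(0.492, 0.798)

z_r = atanh(0.673) = 0.816207;  SE = 1/√(n−3) = 1/√50 = 0.141421
z-limits: 0.816207 ± 1.960·0.141421 = 0.816207 ± 0.277185 = [0.539022, 1.093392]
ρ-limits: (tanh 0.539022, tanh 1.093392) = (0.492, 0.798)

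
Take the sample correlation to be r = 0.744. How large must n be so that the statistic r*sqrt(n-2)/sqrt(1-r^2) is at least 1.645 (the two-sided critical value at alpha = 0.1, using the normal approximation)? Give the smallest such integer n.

5

r√(n−2)/√(1−r²) ≥ 1.645  ⇔  n−2 ≥ (1.645)²·(1−r²)/r²
(1−r²)/r² = (1−0.553536)/0.553536 = 0.8066
n ≥ 2 + 2.706025·0.8066 = 2 + 2.1827 = 4.1827
⌈4.1827⌉ = 5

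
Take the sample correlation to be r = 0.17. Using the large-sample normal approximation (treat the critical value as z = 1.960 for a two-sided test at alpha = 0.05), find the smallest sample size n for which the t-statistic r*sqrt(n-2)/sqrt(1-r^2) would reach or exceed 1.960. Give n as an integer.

Need r·√(n−2)/√(1−r²) ≥ 1.960
√(n−2) ≥ 1.960·√(1−0.0289) / 0.17 = 1.960·0.985444 / 0.17 = 11.3616
n−2 ≥ 129.0860  ⇒  n ≥ 131.0860
Smallest integer n = 132

132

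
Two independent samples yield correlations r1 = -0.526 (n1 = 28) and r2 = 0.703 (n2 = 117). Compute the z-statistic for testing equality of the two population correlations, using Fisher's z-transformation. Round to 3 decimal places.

z1 = atanh(-0.526) = -0.584599,  z2 = atanh(0.703) = 0.873207
SE = √(1/(n1−3) + 1/(n2−3)) = √(1/25 + 1/114) = √(0.0400000 + 0.0087719) = √0.0487719 = 0.220844
z = (z1 − z2)/SE = (-0.584599 − 0.873207) / 0.220844 = -1.457806 / 0.220844 = -6.601

-6.601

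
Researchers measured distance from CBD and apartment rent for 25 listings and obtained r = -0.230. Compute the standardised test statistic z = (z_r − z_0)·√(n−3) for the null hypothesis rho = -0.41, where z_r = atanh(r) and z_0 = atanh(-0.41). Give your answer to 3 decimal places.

Fisher z: atanh(-0.230) = -0.234189, atanh(-0.41) = -0.435611
z = (z_r − z_0)·√(n−3) = (-0.234189 − (-0.435611))·√22 = 0.201422 · 4.690416 = 0.945

0.945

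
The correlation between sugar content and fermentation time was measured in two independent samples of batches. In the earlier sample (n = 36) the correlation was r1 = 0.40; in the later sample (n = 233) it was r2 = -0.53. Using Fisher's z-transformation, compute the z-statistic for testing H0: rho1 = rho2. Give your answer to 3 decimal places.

5.446

Fisher z-transforms: z1 = atanh(0.40) = 0.423649, z2 = atanh(-0.53) = -0.590145; difference d = 1.013794
Var(d) = 1/33 + 1/230 = 0.0303030 + 0.0043478 = 0.0346508
z = d/√Var(d) = 1.013794 / √0.0346508 = 1.013794 / 0.186147 = 5.446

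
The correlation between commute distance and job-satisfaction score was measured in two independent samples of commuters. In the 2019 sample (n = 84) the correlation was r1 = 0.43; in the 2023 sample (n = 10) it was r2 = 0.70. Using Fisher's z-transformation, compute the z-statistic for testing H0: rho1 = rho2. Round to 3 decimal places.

-1.034

Fisher z-transforms: z1 = atanh(0.43) = 0.459897, z2 = atanh(0.70) = 0.867301; difference d = -0.407404
Var(d) = 1/81 + 1/7 = 0.0123457 + 0.1428571 = 0.1552028
z = d/√Var(d) = -0.407404 / √0.1552028 = -0.407404 / 0.393958 = -1.034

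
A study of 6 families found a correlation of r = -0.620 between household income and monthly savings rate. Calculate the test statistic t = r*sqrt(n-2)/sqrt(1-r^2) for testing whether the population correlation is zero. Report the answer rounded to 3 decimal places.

1 − r² = 1 − 0.384400 = 0.615600;  √(1−r²) = 0.784602
√(n−2) = √4 = 2.000000
t = r·√(n−2)/√(1−r²) = -0.620 · 2.000000 / 0.784602 = -1.580

-1.580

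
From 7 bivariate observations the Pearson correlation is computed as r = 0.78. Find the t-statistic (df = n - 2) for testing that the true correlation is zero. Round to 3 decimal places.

2.787

t = r·√(n−2) / √(1−r²) with r = 0.78, n = 7
  = 0.78·√5 / √(1 − 0.6084)
  = 0.78·2.236068 / 0.625780
  = 1.744133 / 0.625780 = 2.787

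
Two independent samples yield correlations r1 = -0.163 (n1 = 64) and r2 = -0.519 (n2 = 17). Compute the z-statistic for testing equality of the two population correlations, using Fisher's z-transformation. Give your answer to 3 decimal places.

1.385

z1 = atanh(-0.163) = -0.164467,  z2 = atanh(-0.519) = -0.574970
SE = √(1/(n1−3) + 1/(n2−3)) = √(1/61 + 1/14) = √(0.0163934 + 0.0714286) = √0.0878220 = 0.296348
z = (z1 − z2)/SE = (-0.164467 − (-0.574970)) / 0.296348 = 0.410503 / 0.296348 = 1.385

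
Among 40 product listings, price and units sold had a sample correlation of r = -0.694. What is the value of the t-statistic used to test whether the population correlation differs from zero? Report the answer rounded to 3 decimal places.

t = r·√(n−2) / √(1−r²) with r = -0.694, n = 40
  = -0.694·√38 / √(1 − 0.481636)
  = -0.694·6.164414 / 0.719975
  = -4.278103 / 0.719975 = -5.942

-5.942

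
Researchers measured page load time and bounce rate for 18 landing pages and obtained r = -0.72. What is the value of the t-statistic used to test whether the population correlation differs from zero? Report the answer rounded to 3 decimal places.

-4.150

t = r·√(n−2) / √(1−r²) with r = -0.72, n = 18
  = -0.72·√16 / √(1 − 0.5184)
  = -0.72·4.000000 / 0.693974
  = -2.880000 / 0.693974 = -4.150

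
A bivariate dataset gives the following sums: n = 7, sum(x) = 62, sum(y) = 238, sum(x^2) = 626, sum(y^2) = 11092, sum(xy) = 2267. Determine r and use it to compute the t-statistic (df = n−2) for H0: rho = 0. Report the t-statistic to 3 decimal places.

0.785

Numerator: nΣxy − (Σx)(Σy) = 7·2267 − (62)(238) = 1113
Denominator: √[(nΣx²−(Σx)²)(nΣy²−(Σy)²)]
  nΣx²−(Σx)² = 7·626 − 3844 = 538;  nΣy²−(Σy)² = 7·11092 − 56644 = 21000
  √(538·21000) = √11298000 = 3361.2498
r = 1113 / 3361.2498 = 0.3311
t = r·√(n−2)/√(1−r²) = 0.3311·√5 / √(1−0.109627) = 0.740362 / 0.943596 = 0.785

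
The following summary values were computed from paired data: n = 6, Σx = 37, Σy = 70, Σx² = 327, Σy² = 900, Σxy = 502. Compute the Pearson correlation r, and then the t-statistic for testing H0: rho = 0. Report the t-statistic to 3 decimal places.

2.453

S_xy = nΣxy − ΣxΣy = 6·502 − 37·70 = 3012 − 2590 = 422
S_xx = nΣx² − (Σx)² = 6·327 − 37² = 1962 − 1369 = 593
S_yy = nΣy² − (Σy)² = 6·900 − 70² = 5400 − 4900 = 500
r = S_xy / √(S_xx·S_yy) = 422 / √(593·500) = 422 / √296500 = 422 / 544.5181 = 0.7750
t = r·√(n−2)/√(1−r²) = 0.7750·√4 / √(1−0.600625) = 1.550000 / 0.631961 = 2.453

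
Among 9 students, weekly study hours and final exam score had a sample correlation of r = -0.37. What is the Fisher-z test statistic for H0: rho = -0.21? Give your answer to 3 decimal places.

z_r = atanh(-0.37) = -0.388423,  z_0 = atanh(-0.21) = -0.213171
SE = 1/√(n−3) = 1/√6 = 0.408248
z = (z_r − z_0)/SE = (-0.388423 − (-0.213171)) / 0.408248 = -0.175252 / 0.408248 = -0.429

-0.429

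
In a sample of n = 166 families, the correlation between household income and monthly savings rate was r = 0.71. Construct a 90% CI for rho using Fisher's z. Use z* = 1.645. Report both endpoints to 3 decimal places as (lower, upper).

(0.640, 0.768)

z_r = atanh(0.71) = 0.887184;  SE = 1/√(n−3) = 1/√163 = 0.078326
z-limits: 0.887184 ± 1.645·0.078326 = 0.887184 ± 0.128846 = [0.758338, 1.016030]
ρ-limits: (tanh 0.758338, tanh 1.016030) = (0.640, 0.768)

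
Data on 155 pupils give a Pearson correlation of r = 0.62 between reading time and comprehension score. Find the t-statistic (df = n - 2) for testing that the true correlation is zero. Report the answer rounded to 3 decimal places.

1 − r² = 1 − 0.3844 = 0.6156;  √(1−r²) = 0.784602
√(n−2) = √153 = 12.369317
t = r·√(n−2)/√(1−r²) = 0.62 · 12.369317 / 0.784602 = 9.774

9.774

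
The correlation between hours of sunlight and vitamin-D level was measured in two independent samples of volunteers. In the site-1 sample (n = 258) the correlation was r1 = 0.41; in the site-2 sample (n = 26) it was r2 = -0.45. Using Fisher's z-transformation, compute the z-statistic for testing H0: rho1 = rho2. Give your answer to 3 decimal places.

4.227

z1 = atanh(0.41) = 0.435611,  z2 = atanh(-0.45) = -0.484700
SE = √(1/(n1−3) + 1/(n2−3)) = √(1/255 + 1/23) = √(0.0039216 + 0.0434783) = √0.0473999 = 0.217715
z = (z1 − z2)/SE = (0.435611 − (-0.484700)) / 0.217715 = 0.920311 / 0.217715 = 4.227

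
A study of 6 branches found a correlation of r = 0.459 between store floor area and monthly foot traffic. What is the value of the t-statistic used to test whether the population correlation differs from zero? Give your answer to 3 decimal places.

1.033

1 − r² = 1 − 0.210681 = 0.789319;  √(1−r²) = 0.888436
√(n−2) = √4 = 2.000000
t = r·√(n−2)/√(1−r²) = 0.459 · 2.000000 / 0.888436 = 1.033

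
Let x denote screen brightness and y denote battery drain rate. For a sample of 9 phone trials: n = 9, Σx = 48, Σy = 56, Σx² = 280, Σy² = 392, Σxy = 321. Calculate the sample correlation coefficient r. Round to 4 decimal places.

Numerator: nΣxy − (Σx)(Σy) = 9·321 − (48)(56) = 201
Denominator: √[(nΣx²−(Σx)²)(nΣy²−(Σy)²)]
  nΣx²−(Σx)² = 9·280 − 2304 = 216;  nΣy²−(Σy)² = 9·392 − 3136 = 392
  √(216·392) = √84672 = 290.9845
r = 201 / 290.9845 = 0.6908

0.6908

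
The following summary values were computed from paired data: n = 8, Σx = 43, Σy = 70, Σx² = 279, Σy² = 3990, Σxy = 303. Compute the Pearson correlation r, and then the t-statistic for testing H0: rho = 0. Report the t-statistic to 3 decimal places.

S_xy = nΣxy − ΣxΣy = 8·303 − 43·70 = 2424 − 3010 = -586
S_xx = nΣx² − (Σx)² = 8·279 − 43² = 2232 − 1849 = 383
S_yy = nΣy² − (Σy)² = 8·3990 − 70² = 31920 − 4900 = 27020
r = S_xy / √(S_xx·S_yy) = -586 / √(383·27020) = -586 / √10348660 = -586 / 3216.9333 = -0.1822
t = r·√(n−2)/√(1−r²) = -0.1822·√6 / √(1−0.033197) = -0.446297 / 0.983261 = -0.454

-0.454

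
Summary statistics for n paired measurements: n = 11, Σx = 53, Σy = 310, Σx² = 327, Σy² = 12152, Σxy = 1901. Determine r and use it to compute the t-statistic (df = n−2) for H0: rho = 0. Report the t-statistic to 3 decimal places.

S_xy = nΣxy − ΣxΣy = 11·1901 − 53·310 = 20911 − 16430 = 4481
S_xx = nΣx² − (Σx)² = 11·327 − 53² = 3597 − 2809 = 788
S_yy = nΣy² − (Σy)² = 11·12152 − 310² = 133672 − 96100 = 37572
r = S_xy / √(S_xx·S_yy) = 4481 / √(788·37572) = 4481 / √29606736 = 4481 / 5441.2072 = 0.8235
t = r·√(n−2)/√(1−r²) = 0.8235·√9 / √(1−0.678152) = 2.470500 / 0.567316 = 4.355

4.355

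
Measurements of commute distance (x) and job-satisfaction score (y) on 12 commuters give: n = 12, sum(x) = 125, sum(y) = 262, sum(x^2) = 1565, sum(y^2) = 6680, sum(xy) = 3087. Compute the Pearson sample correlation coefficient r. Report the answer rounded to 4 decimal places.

0.7124

Numerator: nΣxy − (Σx)(Σy) = 12·3087 − (125)(262) = 4294
Denominator: √[(nΣx²−(Σx)²)(nΣy²−(Σy)²)]
  nΣx²−(Σx)² = 12·1565 − 15625 = 3155;  nΣy²−(Σy)² = 12·6680 − 68644 = 11516
  √(3155·11516) = √36332980 = 6027.6845
r = 4294 / 6027.6845 = 0.7124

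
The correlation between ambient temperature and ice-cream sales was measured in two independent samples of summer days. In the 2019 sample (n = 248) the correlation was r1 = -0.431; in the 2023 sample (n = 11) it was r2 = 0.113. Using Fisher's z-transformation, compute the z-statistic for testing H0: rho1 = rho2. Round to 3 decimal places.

-1.599

Fisher z-transforms: z1 = atanh(-0.431) = -0.461124, z2 = atanh(0.113) = 0.113485; difference d = -0.574609
Var(d) = 1/245 + 1/8 = 0.0040816 + 0.1250000 = 0.1290816
z = d/√Var(d) = -0.574609 / √0.1290816 = -0.574609 / 0.359279 = -1.599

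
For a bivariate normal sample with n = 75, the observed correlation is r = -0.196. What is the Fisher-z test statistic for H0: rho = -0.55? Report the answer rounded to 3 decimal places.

Fisher z: atanh(-0.196) = -0.198569, atanh(-0.55) = -0.618381
z = (z_r − z_0)·√(n−3) = (-0.198569 − (-0.618381))·√72 = 0.419812 · 8.485281 = 3.562

3.562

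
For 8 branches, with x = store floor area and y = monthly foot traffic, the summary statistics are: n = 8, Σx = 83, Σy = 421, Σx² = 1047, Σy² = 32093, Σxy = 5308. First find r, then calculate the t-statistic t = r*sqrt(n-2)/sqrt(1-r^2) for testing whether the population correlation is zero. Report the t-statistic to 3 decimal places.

S_xy = nΣxy − ΣxΣy = 8·5308 − 83·421 = 42464 − 34943 = 7521
S_xx = nΣx² − (Σx)² = 8·1047 − 83² = 8376 − 6889 = 1487
S_yy = nΣy² − (Σy)² = 8·32093 − 421² = 256744 − 177241 = 79503
r = S_xy / √(S_xx·S_yy) = 7521 / √(1487·79503) = 7521 / √118220961 = 7521 / 10872.9463 = 0.6917
t = r·√(n−2)/√(1−r²) = 0.6917·√6 / √(1−0.478449) = 1.694312 / 0.722185 = 2.346

2.346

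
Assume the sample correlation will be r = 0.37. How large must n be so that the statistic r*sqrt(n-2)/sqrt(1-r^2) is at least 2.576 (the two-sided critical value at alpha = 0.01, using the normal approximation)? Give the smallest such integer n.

44

Need r·√(n−2)/√(1−r²) ≥ 2.576
√(n−2) ≥ 2.576·√(1−0.1369) / 0.37 = 2.576·0.929032 / 0.37 = 6.4681
n−2 ≥ 41.8363  ⇒  n ≥ 43.8363
Smallest integer n = 44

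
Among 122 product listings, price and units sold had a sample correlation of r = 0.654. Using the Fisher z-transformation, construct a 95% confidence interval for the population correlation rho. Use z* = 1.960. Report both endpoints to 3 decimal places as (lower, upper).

(0.539, 0.745)

Fisher z: z_r = atanh(r) = ½·ln((1+0.654)/(1−0.654)) = 0.782257
SE(z) = 1/√(n−3) = 1/√119 = 0.091670
95% ⇒ z* = 1.960; margin = 1.960·0.091670 = 0.179673
CI on z-scale: (0.602584, 0.961930)
Back-transform: tanh(0.602584) = 0.538886, tanh(0.961930) = 0.745137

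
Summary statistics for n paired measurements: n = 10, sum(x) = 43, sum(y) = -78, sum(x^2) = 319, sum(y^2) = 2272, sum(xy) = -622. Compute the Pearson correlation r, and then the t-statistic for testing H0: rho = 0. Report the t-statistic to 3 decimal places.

-2.159

Numerator: nΣxy − (Σx)(Σy) = 10·(-622) − (43)(-78) = -2866
Denominator: √[(nΣx²−(Σx)²)(nΣy²−(Σy)²)]
  nΣx²−(Σx)² = 10·319 − 1849 = 1341;  nΣy²−(Σy)² = 10·2272 − 6084 = 16636
  √(1341·16636) = √22308876 = 4723.2273
r = -2866 / 4723.2273 = -0.6068
t = r·√(n−2)/√(1−r²) = -0.6068·√8 / √(1−0.368206) = -1.716290 / 0.794855 = -2.159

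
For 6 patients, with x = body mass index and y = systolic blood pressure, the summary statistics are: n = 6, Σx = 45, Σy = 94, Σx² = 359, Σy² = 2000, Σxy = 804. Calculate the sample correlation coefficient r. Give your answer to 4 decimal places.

0.9298

Numerator: nΣxy − (Σx)(Σy) = 6·804 − (45)(94) = 594
Denominator: √[(nΣx²−(Σx)²)(nΣy²−(Σy)²)]
  nΣx²−(Σx)² = 6·359 − 2025 = 129;  nΣy²−(Σy)² = 6·2000 − 8836 = 3164
  √(129·3164) = √408156 = 638.8709
r = 594 / 638.8709 = 0.9298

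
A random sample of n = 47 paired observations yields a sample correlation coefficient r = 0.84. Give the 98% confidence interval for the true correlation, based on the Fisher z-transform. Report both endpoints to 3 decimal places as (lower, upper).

(0.702, 0.917)

Fisher z: z_r = atanh(r) = ½·ln((1+0.84)/(1−0.84)) = 1.221174
SE(z) = 1/√(n−3) = 1/√44 = 0.150756
98% ⇒ z* = 2.326; margin = 2.326·0.150756 = 0.350658
CI on z-scale: (0.870516, 1.571832)
Back-transform: tanh(0.870516) = 0.701636, tanh(1.571832) = 0.917317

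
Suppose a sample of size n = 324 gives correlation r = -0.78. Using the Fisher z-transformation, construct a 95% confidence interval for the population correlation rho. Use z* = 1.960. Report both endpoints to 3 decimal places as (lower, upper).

z_r = atanh(-0.78) = -1.045371;  SE = 1/√(n−3) = 1/√321 = 0.055815
z-limits: -1.045371 ± 1.960·0.055815 = -1.045371 ± 0.109397 = [-1.154768, -0.935974]
ρ-limits: (tanh -1.154768, tanh -0.935974) = (-0.819, -0.733)

(-0.819, -0.733)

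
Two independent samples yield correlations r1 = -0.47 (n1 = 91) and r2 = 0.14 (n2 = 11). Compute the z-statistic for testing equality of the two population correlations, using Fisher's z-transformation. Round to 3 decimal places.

z1 = atanh(-0.47) = -0.510070,  z2 = atanh(0.14) = 0.140926
SE = √(1/(n1−3) + 1/(n2−3)) = √(1/88 + 1/8) = √(0.0113636 + 0.1250000) = √0.1363636 = 0.369274
z = (z1 − z2)/SE = (-0.510070 − 0.140926) / 0.369274 = -0.650996 / 0.369274 = -1.763

-1.763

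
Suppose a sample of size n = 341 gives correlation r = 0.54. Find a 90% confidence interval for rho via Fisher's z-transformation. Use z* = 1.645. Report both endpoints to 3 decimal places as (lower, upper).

Fisher z: z_r = atanh(r) = ½·ln((1+0.54)/(1−0.54)) = 0.604156
SE(z) = 1/√(n−3) = 1/√338 = 0.054393
90% ⇒ z* = 1.645; margin = 1.645·0.054393 = 0.089476
CI on z-scale: (0.514680, 0.693632)
Back-transform: tanh(0.514680) = 0.473584, tanh(0.693632) = 0.600310

(0.474, 0.600)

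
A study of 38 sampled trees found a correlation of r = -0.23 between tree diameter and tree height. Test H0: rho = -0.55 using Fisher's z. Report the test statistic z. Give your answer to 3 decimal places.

2.273

Fisher z: atanh(-0.23) = -0.234189, atanh(-0.55) = -0.618381
z = (z_r − z_0)·√(n−3) = (-0.234189 − (-0.618381))·√35 = 0.384192 · 5.916080 = 2.273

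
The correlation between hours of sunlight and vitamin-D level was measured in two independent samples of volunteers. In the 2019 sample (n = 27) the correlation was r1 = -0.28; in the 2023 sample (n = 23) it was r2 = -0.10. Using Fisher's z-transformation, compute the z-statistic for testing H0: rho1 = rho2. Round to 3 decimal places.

-0.619

z1 = atanh(-0.28) = -0.287682,  z2 = atanh(-0.10) = -0.100335
SE = √(1/(n1−3) + 1/(n2−3)) = √(1/24 + 1/20) = √(0.0416667 + 0.0500000) = √0.0916667 = 0.302765
z = (z1 − z2)/SE = (-0.287682 − (-0.100335)) / 0.302765 = -0.187347 / 0.302765 = -0.619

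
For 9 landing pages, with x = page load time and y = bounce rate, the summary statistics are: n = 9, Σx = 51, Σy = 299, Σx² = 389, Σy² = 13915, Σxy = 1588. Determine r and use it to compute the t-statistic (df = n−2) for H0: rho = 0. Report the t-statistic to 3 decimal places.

-0.452

S_xy = nΣxy − ΣxΣy = 9·1588 − 51·299 = 14292 − 15249 = -957
S_xx = nΣx² − (Σx)² = 9·389 − 51² = 3501 − 2601 = 900
S_yy = nΣy² − (Σy)² = 9·13915 − 299² = 125235 − 89401 = 35834
r = S_xy / √(S_xx·S_yy) = -957 / √(900·35834) = -957 / √32250600 = -957 / 5678.9612 = -0.1685
t = r·√(n−2)/√(1−r²) = -0.1685·√7 / √(1−0.028392) = -0.445809 / 0.985702 = -0.452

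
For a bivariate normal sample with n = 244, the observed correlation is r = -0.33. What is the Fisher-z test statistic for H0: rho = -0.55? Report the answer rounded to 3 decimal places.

4.278

z_r = atanh(-0.33) = -0.342828,  z_0 = atanh(-0.55) = -0.618381
SE = 1/√(n−3) = 1/√241 = 0.064416
z = (z_r − z_0)/SE = (-0.342828 − (-0.618381)) / 0.064416 = 0.275553 / 0.064416 = 4.278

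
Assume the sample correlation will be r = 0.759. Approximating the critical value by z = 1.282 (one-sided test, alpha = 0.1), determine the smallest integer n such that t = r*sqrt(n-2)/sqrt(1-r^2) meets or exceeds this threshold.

Need r·√(n−2)/√(1−r²) ≥ 1.282
√(n−2) ≥ 1.282·√(1−0.576081) / 0.759 = 1.282·0.651091 / 0.759 = 1.0997
n−2 ≥ 1.2093  ⇒  n ≥ 3.2093
Smallest integer n = 4

4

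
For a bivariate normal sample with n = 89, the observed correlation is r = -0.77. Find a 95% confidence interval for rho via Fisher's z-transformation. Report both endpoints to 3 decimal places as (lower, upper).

(-0.843, -0.669)

Fisher z: z_r = atanh(r) = ½·ln((1+(-0.77))/(1−(-0.77))) = -1.020328
SE(z) = 1/√(n−3) = 1/√86 = 0.107833
95% ⇒ z* = 1.960; margin = 1.960·0.107833 = 0.211353
CI on z-scale: (-1.231681, -0.808975)
Back-transform: tanh(-1.231681) = -0.843066, tanh(-0.808975) = -0.669024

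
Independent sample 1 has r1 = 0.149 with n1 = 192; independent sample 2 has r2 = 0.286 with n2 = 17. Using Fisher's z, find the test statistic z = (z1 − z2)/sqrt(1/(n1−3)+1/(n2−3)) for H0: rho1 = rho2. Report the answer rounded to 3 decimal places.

-0.520

z1 = atanh(0.149) = 0.150118,  z2 = atanh(0.286) = 0.294204
SE = √(1/(n1−3) + 1/(n2−3)) = √(1/189 + 1/14) = √(0.0052910 + 0.0714286) = √0.0767196 = 0.276983
z = (z1 − z2)/SE = (0.150118 − 0.294204) / 0.276983 = -0.144086 / 0.276983 = -0.520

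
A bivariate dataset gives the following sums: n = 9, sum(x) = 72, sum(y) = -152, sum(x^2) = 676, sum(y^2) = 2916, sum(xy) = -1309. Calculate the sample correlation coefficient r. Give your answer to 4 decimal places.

S_xy = nΣxy − ΣxΣy = 9·(-1309) − 72·(-152) = -11781 − (-10944) = -837
S_xx = nΣx² − (Σx)² = 9·676 − 72² = 6084 − 5184 = 900
S_yy = nΣy² − (Σy)² = 9·2916 − (-152)² = 26244 − 23104 = 3140
r = S_xy / √(S_xx·S_yy) = -837 / √(900·3140) = -837 / √2826000 = -837 / 1681.0711 = -0.4979

-0.4979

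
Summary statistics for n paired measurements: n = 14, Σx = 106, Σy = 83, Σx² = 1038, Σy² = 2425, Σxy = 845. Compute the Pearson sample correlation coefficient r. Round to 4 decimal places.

0.3210

S_xy = nΣxy − ΣxΣy = 14·845 − 106·83 = 11830 − 8798 = 3032
S_xx = nΣx² − (Σx)² = 14·1038 − 106² = 14532 − 11236 = 3296
S_yy = nΣy² − (Σy)² = 14·2425 − 83² = 33950 − 6889 = 27061
r = S_xy / √(S_xx·S_yy) = 3032 / √(3296·27061) = 3032 / √89193056 = 3032 / 9444.2075 = 0.3210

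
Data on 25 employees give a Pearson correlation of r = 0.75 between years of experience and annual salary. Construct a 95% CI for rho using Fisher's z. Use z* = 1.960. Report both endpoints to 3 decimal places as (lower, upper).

Fisher z: z_r = atanh(r) = ½·ln((1+0.75)/(1−0.75)) = 0.972955
SE(z) = 1/√(n−3) = 1/√22 = 0.213201
95% ⇒ z* = 1.960; margin = 1.960·0.213201 = 0.417874
CI on z-scale: (0.555081, 1.390829)
Back-transform: tanh(0.555081) = 0.504319, tanh(1.390829) = 0.883353

(0.504, 0.883)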